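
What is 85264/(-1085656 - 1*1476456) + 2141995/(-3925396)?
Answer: -22745023664/39286344517 ≈ -0.57895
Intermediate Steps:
85264/(-1085656 - 1*1476456) + 2141995/(-3925396) = 85264/(-1085656 - 1476456) + 2141995*(-1/3925396) = 85264/(-2562112) - 2141995/3925396 = 85264*(-1/2562112) - 2141995/3925396 = -5329/160132 - 2141995/3925396 = -22745023664/39286344517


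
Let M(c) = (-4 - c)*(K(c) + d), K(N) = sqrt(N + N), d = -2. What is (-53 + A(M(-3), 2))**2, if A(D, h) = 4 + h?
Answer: 2209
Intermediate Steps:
K(N) = sqrt(2)*sqrt(N) (K(N) = sqrt(2*N) = sqrt(2)*sqrt(N))
M(c) = (-4 - c)*(-2 + sqrt(2)*sqrt(c)) (M(c) = (-4 - c)*(sqrt(2)*sqrt(c) - 2) = (-4 - c)*(-2 + sqrt(2)*sqrt(c)))
(-53 + A(M(-3), 2))**2 = (-53 + (4 + 2))**2 = (-53 + 6)**2 = (-47)**2 = 2209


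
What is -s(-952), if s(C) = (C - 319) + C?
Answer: 2223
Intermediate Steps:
s(C) = -319 + 2*C (s(C) = (-319 + C) + C = -319 + 2*C)
-s(-952) = -(-319 + 2*(-952)) = -(-319 - 1904) = -1*(-2223) = 2223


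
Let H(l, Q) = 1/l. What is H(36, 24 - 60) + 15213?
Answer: 547669/36 ≈ 15213.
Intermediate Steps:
H(36, 24 - 60) + 15213 = 1/36 + 15213 = 547669/36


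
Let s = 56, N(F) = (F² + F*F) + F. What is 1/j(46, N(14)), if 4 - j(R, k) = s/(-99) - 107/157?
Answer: 15543/81557 ≈ 0.19058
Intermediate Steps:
N(F) = F + 2*F² (N(F) = (F² + F²) + F = 2*F² + F = F + 2*F²)
j(R, k) = 81557/15543 (j(R, k) = 4 - (56/(-99) - 107/157) = 4 - (56*(-1/99) - 107*1/157) = 4 - (-56/99 - 107/157) = 4 - 1*(-19385/15543) = 4 + 19385/15543 = 81557/15543)
1/j(46, N(14)) = 1/(81557/15543) = 15543/81557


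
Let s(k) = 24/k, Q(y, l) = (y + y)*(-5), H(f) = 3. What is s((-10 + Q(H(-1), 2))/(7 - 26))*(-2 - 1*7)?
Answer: -513/5 ≈ -102.60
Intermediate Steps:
Q(y, l) = -10*y (Q(y, l) = (2*y)*(-5) = -10*y)
s((-10 + Q(H(-1), 2))/(7 - 26))*(-2 - 1*7) = (24/(((-10 - 10*3)/(7 - 26))))*(-2 - 1*7) = (24/(((-10 - 30)/(-19))))*(-2 - 7) = (24/((-40*(-1/19))))*(-9) = (24/(40/19))*(-9) = (24*(19/40))*(-9) = (57/5)*(-9) = -513/5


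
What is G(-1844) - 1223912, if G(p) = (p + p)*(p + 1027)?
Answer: 1789184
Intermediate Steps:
G(p) = 2*p*(1027 + p) (G(p) = (2*p)*(1027 + p) = 2*p*(1027 + p))
G(-1844) - 1223912 = 2*(-1844)*(1027 - 1844) - 1223912 = 2*(-1844)*(-817) - 1223912 = 3013096 - 1223912 = 1789184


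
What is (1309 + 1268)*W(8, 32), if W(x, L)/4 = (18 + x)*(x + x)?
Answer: 4288128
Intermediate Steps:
W(x, L) = 8*x*(18 + x) (W(x, L) = 4*((18 + x)*(x + x)) = 4*((18 + x)*(2*x)) = 4*(2*x*(18 + x)) = 8*x*(18 + x))
(1309 + 1268)*W(8, 32) = (1309 + 1268)*(8*8*(18 + 8)) = 2577*(8*8*26) = 2577*1664 = 4288128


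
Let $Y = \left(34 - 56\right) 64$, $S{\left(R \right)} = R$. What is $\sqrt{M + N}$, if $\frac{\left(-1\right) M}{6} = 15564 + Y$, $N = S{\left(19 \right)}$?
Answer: $7 i \sqrt{1733} \approx 291.41 i$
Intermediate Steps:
$Y = -1408$ ($Y = \left(-22\right) 64 = -1408$)
$N = 19$
$M = -84936$ ($M = - 6 \left(15564 - 1408\right) = \left(-6\right) 14156 = -84936$)
$\sqrt{M + N} = \sqrt{-84936 + 19} = \sqrt{-84917} = 7 i \sqrt{1733}$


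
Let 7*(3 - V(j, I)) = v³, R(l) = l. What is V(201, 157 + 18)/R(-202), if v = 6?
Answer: 195/1414 ≈ 0.13791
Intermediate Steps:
V(j, I) = -195/7 (V(j, I) = 3 - ⅐*6³ = 3 - ⅐*216 = 3 - 216/7 = -195/7)
V(201, 157 + 18)/R(-202) = -195/7/(-202) = -195/7*(-1/202) = 195/1414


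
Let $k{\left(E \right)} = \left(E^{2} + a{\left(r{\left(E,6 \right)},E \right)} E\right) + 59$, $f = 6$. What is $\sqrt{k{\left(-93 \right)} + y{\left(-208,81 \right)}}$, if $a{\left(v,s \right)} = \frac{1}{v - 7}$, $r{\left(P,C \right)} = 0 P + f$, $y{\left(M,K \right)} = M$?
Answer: $\sqrt{8593} \approx 92.698$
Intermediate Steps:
$r{\left(P,C \right)} = 6$ ($r{\left(P,C \right)} = 0 P + 6 = 0 + 6 = 6$)
$a{\left(v,s \right)} = \frac{1}{-7 + v}$
$k{\left(E \right)} = 59 + E^{2} - E$ ($k{\left(E \right)} = \left(E^{2} + \frac{E}{-7 + 6}\right) + 59 = \left(E^{2} + \frac{E}{-1}\right) + 59 = \left(E^{2} - E\right) + 59 = 59 + E^{2} - E$)
$\sqrt{k{\left(-93 \right)} + y{\left(-208,81 \right)}} = \sqrt{\left(59 + \left(-93\right)^{2} - -93\right) - 208} = \sqrt{\left(59 + 8649 + 93\right) - 208} = \sqrt{8801 - 208} = \sqrt{8593}$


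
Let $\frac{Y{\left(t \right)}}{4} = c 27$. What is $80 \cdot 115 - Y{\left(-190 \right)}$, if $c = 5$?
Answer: $8660$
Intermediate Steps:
$Y{\left(t \right)} = 540$ ($Y{\left(t \right)} = 4 \cdot 5 \cdot 27 = 4 \cdot 135 = 540$)
$80 \cdot 115 - Y{\left(-190 \right)} = 80 \cdot 115 - 540 = 9200 - 540 = 8660$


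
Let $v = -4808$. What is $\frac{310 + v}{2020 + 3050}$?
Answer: $- \frac{173}{195} \approx -0.88718$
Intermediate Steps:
$\frac{310 + v}{2020 + 3050} = \frac{310 - 4808}{2020 + 3050} = - \frac{4498}{5070} = \left(-4498\right) \frac{1}{5070} = - \frac{173}{195}$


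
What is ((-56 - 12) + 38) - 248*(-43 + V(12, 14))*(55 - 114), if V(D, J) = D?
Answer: -453622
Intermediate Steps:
((-56 - 12) + 38) - 248*(-43 + V(12, 14))*(55 - 114) = ((-56 - 12) + 38) - 248*(-43 + 12)*(55 - 114) = (-68 + 38) - (-7688)*(-59) = -30 - 248*1829 = -30 - 453592 = -453622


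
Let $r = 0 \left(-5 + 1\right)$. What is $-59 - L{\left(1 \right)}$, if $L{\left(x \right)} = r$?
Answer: $-59$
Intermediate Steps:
$r = 0$ ($r = 0 \left(-4\right) = 0$)
$L{\left(x \right)} = 0$
$-59 - L{\left(1 \right)} = -59 - 0 = -59 + 0 = -59$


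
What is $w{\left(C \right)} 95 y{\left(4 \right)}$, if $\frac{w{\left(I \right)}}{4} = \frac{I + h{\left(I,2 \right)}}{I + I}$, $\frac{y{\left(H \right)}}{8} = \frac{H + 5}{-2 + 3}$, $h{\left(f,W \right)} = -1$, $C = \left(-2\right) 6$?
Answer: $14820$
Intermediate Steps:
$C = -12$
$y{\left(H \right)} = 40 + 8 H$ ($y{\left(H \right)} = 8 \frac{H + 5}{-2 + 3} = 8 \frac{5 + H}{1} = 8 \left(5 + H\right) 1 = 8 \left(5 + H\right) = 40 + 8 H$)
$w{\left(I \right)} = \frac{2 \left(-1 + I\right)}{I}$ ($w{\left(I \right)} = 4 \frac{I - 1}{I + I} = 4 \frac{-1 + I}{2 I} = \frac{2 \left(-1 + I\right)}{I}$)
$w{\left(C \right)} 95 y{\left(4 \right)} = \left(2 - \frac{2}{-12}\right) 95 \left(40 + 8 \cdot 4\right) = \left(2 - - \frac{1}{6}\right) 95 \left(40 + 32\right) = \left(2 + \frac{1}{6}\right) 95 \cdot 72 = \frac{13}{6} \cdot 95 \cdot 72 = \frac{1235}{6} \cdot 72 = 14820$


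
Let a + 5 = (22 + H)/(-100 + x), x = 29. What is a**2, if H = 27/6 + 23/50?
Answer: 91183401/3150625 ≈ 28.941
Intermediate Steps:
H = 124/25 (H = 27*(1/6) + 23*(1/50) = 9/2 + 23/50 = 124/25 ≈ 4.9600)
a = -9549/1775 (a = -5 + (22 + 124/25)/(-100 + 29) = -5 + (674/25)/(-71) = -5 + (674/25)*(-1/71) = -5 - 674/1775 = -9549/1775 ≈ -5.3797)
a**2 = (-9549/1775)**2 = 91183401/3150625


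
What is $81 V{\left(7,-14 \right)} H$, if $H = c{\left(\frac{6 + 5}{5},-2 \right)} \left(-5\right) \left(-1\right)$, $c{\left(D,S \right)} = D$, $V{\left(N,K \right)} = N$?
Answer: $6237$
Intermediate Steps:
$H = 11$ ($H = \frac{6 + 5}{5} \left(-5\right) \left(-1\right) = 11 \cdot \frac{1}{5} \left(-5\right) \left(-1\right) = \frac{11}{5} \left(-5\right) \left(-1\right) = \left(-11\right) \left(-1\right) = 11$)
$81 V{\left(7,-14 \right)} H = 81 \cdot 7 \cdot 11 = 567 \cdot 11 = 6237$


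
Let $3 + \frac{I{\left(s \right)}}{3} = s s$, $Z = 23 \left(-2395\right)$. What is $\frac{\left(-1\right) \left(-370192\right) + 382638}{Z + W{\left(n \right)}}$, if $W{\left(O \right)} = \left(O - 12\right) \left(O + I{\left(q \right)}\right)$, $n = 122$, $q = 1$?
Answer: $- \frac{150566}{8465} \approx -17.787$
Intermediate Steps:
$Z = -55085$
$I{\left(s \right)} = -9 + 3 s^{2}$ ($I{\left(s \right)} = -9 + 3 s s = -9 + 3 s^{2}$)
$W{\left(O \right)} = \left(-12 + O\right) \left(-6 + O\right)$ ($W{\left(O \right)} = \left(O - 12\right) \left(O - \left(9 - 3 \cdot 1^{2}\right)\right) = \left(-12 + O\right) \left(O + \left(-9 + 3 \cdot 1\right)\right) = \left(-12 + O\right) \left(O + \left(-9 + 3\right)\right) = \left(-12 + O\right) \left(O - 6\right) = \left(-12 + O\right) \left(-6 + O\right)$)
$\frac{\left(-1\right) \left(-370192\right) + 382638}{Z + W{\left(n \right)}} = \frac{\left(-1\right) \left(-370192\right) + 382638}{-55085 + \left(72 + 122^{2} - 2196\right)} = \frac{370192 + 382638}{-55085 + \left(72 + 14884 - 2196\right)} = \frac{752830}{-55085 + 12760} = \frac{752830}{-42325} = 752830 \left(- \frac{1}{42325}\right) = - \frac{150566}{8465}$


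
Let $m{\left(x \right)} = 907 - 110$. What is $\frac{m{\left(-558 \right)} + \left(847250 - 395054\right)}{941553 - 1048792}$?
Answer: $- \frac{452993}{107239} \approx -4.2241$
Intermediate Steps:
$m{\left(x \right)} = 797$ ($m{\left(x \right)} = 907 - 110 = 797$)
$\frac{m{\left(-558 \right)} + \left(847250 - 395054\right)}{941553 - 1048792} = \frac{797 + \left(847250 - 395054\right)}{941553 - 1048792} = \frac{797 + 452196}{-107239} = 452993 \left(- \frac{1}{107239}\right) = - \frac{452993}{107239}$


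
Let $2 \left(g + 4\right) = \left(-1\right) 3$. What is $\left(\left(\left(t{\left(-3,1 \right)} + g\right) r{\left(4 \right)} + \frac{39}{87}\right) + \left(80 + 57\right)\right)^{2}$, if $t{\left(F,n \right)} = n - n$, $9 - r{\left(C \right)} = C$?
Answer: $\frac{40666129}{3364} \approx 12089.0$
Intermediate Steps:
$r{\left(C \right)} = 9 - C$
$t{\left(F,n \right)} = 0$
$g = - \frac{11}{2}$ ($g = -4 + \frac{\left(-1\right) 3}{2} = -4 + \frac{1}{2} \left(-3\right) = -4 - \frac{3}{2} = - \frac{11}{2} \approx -5.5$)
$\left(\left(\left(t{\left(-3,1 \right)} + g\right) r{\left(4 \right)} + \frac{39}{87}\right) + \left(80 + 57\right)\right)^{2} = \left(\left(\left(0 - \frac{11}{2}\right) \left(9 - 4\right) + \frac{39}{87}\right) + \left(80 + 57\right)\right)^{2} = \left(\left(- \frac{11 \left(9 - 4\right)}{2} + 39 \cdot \frac{1}{87}\right) + 137\right)^{2} = \left(\left(\left(- \frac{11}{2}\right) 5 + \frac{13}{29}\right) + 137\right)^{2} = \left(\left(- \frac{55}{2} + \frac{13}{29}\right) + 137\right)^{2} = \left(- \frac{1569}{58} + 137\right)^{2} = \left(\frac{6377}{58}\right)^{2} = \frac{40666129}{3364}$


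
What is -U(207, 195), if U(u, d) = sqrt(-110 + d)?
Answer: -sqrt(85) ≈ -9.2195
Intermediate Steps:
-U(207, 195) = -sqrt(-110 + 195) = -sqrt(85)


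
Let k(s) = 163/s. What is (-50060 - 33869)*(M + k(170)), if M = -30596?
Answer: 25678112109/10 ≈ 2.5678e+9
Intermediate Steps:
(-50060 - 33869)*(M + k(170)) = (-50060 - 33869)*(-30596 + 163/170) = -83929*(-30596 + 163*(1/170)) = -83929*(-30596 + 163/170) = -83929*(-5201157/170) = 25678112109/10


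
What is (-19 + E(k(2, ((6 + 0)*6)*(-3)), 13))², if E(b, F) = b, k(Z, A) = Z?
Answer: 289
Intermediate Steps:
(-19 + E(k(2, ((6 + 0)*6)*(-3)), 13))² = (-19 + 2)² = (-17)² = 289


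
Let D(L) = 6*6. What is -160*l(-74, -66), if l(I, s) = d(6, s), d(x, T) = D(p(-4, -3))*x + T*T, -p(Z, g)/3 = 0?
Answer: -731520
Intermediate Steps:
p(Z, g) = 0 (p(Z, g) = -3*0 = 0)
D(L) = 36
d(x, T) = T² + 36*x (d(x, T) = 36*x + T*T = 36*x + T² = T² + 36*x)
l(I, s) = 216 + s² (l(I, s) = s² + 36*6 = s² + 216 = 216 + s²)
-160*l(-74, -66) = -160*(216 + (-66)²) = -160*(216 + 4356) = -160*4572 = -731520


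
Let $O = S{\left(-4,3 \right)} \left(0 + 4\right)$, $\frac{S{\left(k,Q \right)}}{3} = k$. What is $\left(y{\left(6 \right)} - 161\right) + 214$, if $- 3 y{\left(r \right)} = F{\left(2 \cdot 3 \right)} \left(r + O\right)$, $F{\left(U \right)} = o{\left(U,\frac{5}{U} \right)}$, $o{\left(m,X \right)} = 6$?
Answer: $137$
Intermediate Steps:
$S{\left(k,Q \right)} = 3 k$
$F{\left(U \right)} = 6$
$O = -48$ ($O = 3 \left(-4\right) \left(0 + 4\right) = \left(-12\right) 4 = -48$)
$y{\left(r \right)} = 96 - 2 r$ ($y{\left(r \right)} = - \frac{6 \left(r - 48\right)}{3} = - \frac{6 \left(-48 + r\right)}{3} = - \frac{-288 + 6 r}{3} = 96 - 2 r$)
$\left(y{\left(6 \right)} - 161\right) + 214 = \left(\left(96 - 12\right) - 161\right) + 214 = \left(84 - 161\right) + 214 = -77 + 214 = 137$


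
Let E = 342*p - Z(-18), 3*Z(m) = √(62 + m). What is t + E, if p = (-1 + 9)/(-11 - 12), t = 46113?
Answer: 1057863/23 - 2*√11/3 ≈ 45992.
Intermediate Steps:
p = -8/23 (p = 8/(-23) = 8*(-1/23) = -8/23 ≈ -0.34783)
Z(m) = √(62 + m)/3
E = -2736/23 - 2*√11/3 (E = 342*(-8/23) - √(62 - 18)/3 = -2736/23 - √44/3 = -2736/23 - 2*√11/3 ≈ -121.17)
t + E = 46113 + (-2736/23 - 2*√11/3) = 1057863/23 - 2*√11/3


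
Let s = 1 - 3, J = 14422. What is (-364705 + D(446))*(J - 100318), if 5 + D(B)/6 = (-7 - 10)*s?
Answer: 31311754776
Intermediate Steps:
s = -2
D(B) = 174 (D(B) = -30 + 6*((-7 - 10)*(-2)) = -30 + 6*(-17*(-2)) = -30 + 6*34 = -30 + 204 = 174)
(-364705 + D(446))*(J - 100318) = (-364705 + 174)*(14422 - 100318) = -364531*(-85896) = 31311754776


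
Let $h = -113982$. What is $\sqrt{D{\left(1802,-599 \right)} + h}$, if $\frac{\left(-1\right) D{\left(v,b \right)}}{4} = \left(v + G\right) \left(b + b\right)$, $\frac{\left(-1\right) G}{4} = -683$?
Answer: $\sqrt{21612946} \approx 4649.0$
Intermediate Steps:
$G = 2732$ ($G = \left(-4\right) \left(-683\right) = 2732$)
$D{\left(v,b \right)} = - 8 b \left(2732 + v\right)$ ($D{\left(v,b \right)} = - 4 \left(v + 2732\right) \left(b + b\right) = - 4 \left(2732 + v\right) 2 b = - 4 \cdot 2 b \left(2732 + v\right) = - 8 b \left(2732 + v\right)$)
$\sqrt{D{\left(1802,-599 \right)} + h} = \sqrt{\left(-8\right) \left(-599\right) \left(2732 + 1802\right) - 113982} = \sqrt{\left(-8\right) \left(-599\right) 4534 - 113982} = \sqrt{21726928 - 113982} = \sqrt{21612946}$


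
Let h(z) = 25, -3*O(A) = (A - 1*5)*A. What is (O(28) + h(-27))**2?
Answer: 323761/9 ≈ 35973.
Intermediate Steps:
O(A) = -A*(-5 + A)/3 (O(A) = -(A - 1*5)*A/3 = -(A - 5)*A/3 = -(-5 + A)*A/3 = -A*(-5 + A)/3)
(O(28) + h(-27))**2 = ((1/3)*28*(5 - 1*28) + 25)**2 = ((1/3)*28*(5 - 28) + 25)**2 = ((1/3)*28*(-23) + 25)**2 = (-644/3 + 25)**2 = (-569/3)**2 = 323761/9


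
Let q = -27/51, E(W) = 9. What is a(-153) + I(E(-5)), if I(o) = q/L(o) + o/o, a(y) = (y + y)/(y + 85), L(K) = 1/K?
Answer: 25/34 ≈ 0.73529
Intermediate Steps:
q = -9/17 (q = -27*1/51 = -9/17 ≈ -0.52941)
a(y) = 2*y/(85 + y) (a(y) = (2*y)/(85 + y) = 2*y/(85 + y))
I(o) = 1 - 9*o/17 (I(o) = -9*o/17 + o/o = -9*o/17 + 1 = 1 - 9*o/17)
a(-153) + I(E(-5)) = 2*(-153)/(85 - 153) + (1 - 9/17*9) = 2*(-153)/(-68) + (1 - 81/17) = 2*(-153)*(-1/68) - 64/17 = 9/2 - 64/17 = 25/34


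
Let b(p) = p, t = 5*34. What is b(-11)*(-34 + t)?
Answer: -1496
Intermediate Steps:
t = 170
b(-11)*(-34 + t) = -11*(-34 + 170) = -11*136 = -1496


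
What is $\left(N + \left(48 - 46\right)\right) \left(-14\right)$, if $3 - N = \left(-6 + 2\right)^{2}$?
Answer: $154$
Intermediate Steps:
$N = -13$ ($N = 3 - \left(-6 + 2\right)^{2} = 3 - \left(-4\right)^{2} = 3 - 16 = -13$)
$\left(N + \left(48 - 46\right)\right) \left(-14\right) = \left(-13 + \left(48 - 46\right)\right) \left(-14\right) = \left(-13 + 2\right) \left(-14\right) = \left(-11\right) \left(-14\right) = 154$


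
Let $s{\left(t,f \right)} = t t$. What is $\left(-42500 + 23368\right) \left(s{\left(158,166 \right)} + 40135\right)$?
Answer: $-1245474068$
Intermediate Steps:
$s{\left(t,f \right)} = t^{2}$
$\left(-42500 + 23368\right) \left(s{\left(158,166 \right)} + 40135\right) = \left(-42500 + 23368\right) \left(158^{2} + 40135\right) = - 19132 \left(24964 + 40135\right) = \left(-19132\right) 65099 = -1245474068$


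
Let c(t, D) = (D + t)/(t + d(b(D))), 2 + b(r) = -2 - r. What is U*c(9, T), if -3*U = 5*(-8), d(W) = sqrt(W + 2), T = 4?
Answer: 520/29 - 520*I*sqrt(6)/261 ≈ 17.931 - 4.8802*I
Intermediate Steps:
b(r) = -4 - r (b(r) = -2 + (-2 - r) = -4 - r)
d(W) = sqrt(2 + W)
U = 40/3 (U = -5*(-8)/3 = -1/3*(-40) = 40/3 ≈ 13.333)
c(t, D) = (D + t)/(t + sqrt(-2 - D)) (c(t, D) = (D + t)/(t + sqrt(2 + (-4 - D))) = (D + t)/(t + sqrt(-2 - D)))
U*c(9, T) = 40*((4 + 9)/(9 + sqrt(-2 - 1*4)))/3 = 40*(13/(9 + sqrt(-2 - 4)))/3 = 40*(13/(9 + sqrt(-6)))/3 = 40*(13/(9 + I*sqrt(6)))/3 = 520/(3*(9 + I*sqrt(6)))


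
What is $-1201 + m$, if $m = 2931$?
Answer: $1730$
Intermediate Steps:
$-1201 + m = -1201 + 2931 = 1730$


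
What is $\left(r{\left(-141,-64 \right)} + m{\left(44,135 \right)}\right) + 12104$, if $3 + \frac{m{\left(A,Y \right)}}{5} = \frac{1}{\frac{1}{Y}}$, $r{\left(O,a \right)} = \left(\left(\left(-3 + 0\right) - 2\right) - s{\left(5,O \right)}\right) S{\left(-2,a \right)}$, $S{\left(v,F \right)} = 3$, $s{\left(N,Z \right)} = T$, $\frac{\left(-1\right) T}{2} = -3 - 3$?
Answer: $12713$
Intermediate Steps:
$T = 12$ ($T = - 2 \left(-3 - 3\right) = \left(-2\right) \left(-6\right) = 12$)
$s{\left(N,Z \right)} = 12$
$r{\left(O,a \right)} = -51$ ($r{\left(O,a \right)} = \left(\left(\left(-3 + 0\right) - 2\right) - 12\right) 3 = \left(\left(-3 - 2\right) - 12\right) 3 = \left(-5 - 12\right) 3 = \left(-17\right) 3 = -51$)
$m{\left(A,Y \right)} = -15 + 5 Y$ ($m{\left(A,Y \right)} = -15 + \frac{5}{\frac{1}{Y}} = -15 + 5 Y$)
$\left(r{\left(-141,-64 \right)} + m{\left(44,135 \right)}\right) + 12104 = \left(-51 + \left(-15 + 5 \cdot 135\right)\right) + 12104 = \left(-51 + \left(-15 + 675\right)\right) + 12104 = \left(-51 + 660\right) + 12104 = 609 + 12104 = 12713$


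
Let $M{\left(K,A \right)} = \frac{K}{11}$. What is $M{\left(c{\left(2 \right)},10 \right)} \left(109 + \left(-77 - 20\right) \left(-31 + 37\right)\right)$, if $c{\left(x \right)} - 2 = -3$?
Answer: $43$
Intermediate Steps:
$c{\left(x \right)} = -1$ ($c{\left(x \right)} = 2 - 3 = -1$)
$M{\left(K,A \right)} = \frac{K}{11}$ ($M{\left(K,A \right)} = K \frac{1}{11} = \frac{K}{11}$)
$M{\left(c{\left(2 \right)},10 \right)} \left(109 + \left(-77 - 20\right) \left(-31 + 37\right)\right) = \frac{1}{11} \left(-1\right) \left(109 + \left(-77 - 20\right) \left(-31 + 37\right)\right) = - \frac{109 - 582}{11} = \left(- \frac{1}{11}\right) \left(-473\right) = 43$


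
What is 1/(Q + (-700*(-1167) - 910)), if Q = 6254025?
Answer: 1/7070015 ≈ 1.4144e-7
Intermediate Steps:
1/(Q + (-700*(-1167) - 910)) = 1/(6254025 + (-700*(-1167) - 910)) = 1/(6254025 + (816900 - 910)) = 1/(6254025 + 815990) = 1/7070015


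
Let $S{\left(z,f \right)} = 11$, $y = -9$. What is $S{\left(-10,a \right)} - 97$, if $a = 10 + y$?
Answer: $-86$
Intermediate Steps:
$a = 1$ ($a = 10 - 9 = 1$)
$S{\left(-10,a \right)} - 97 = 11 - 97 = -86$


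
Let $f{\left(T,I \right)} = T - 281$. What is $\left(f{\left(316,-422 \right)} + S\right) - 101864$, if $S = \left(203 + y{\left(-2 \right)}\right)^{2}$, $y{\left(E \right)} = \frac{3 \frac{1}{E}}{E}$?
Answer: $- \frac{965039}{16} \approx -60315.0$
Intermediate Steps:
$f{\left(T,I \right)} = -281 + T$
$y{\left(E \right)} = \frac{3}{E^{2}}$
$S = \frac{664225}{16}$ ($S = \left(203 + \frac{3}{4}\right)^{2} = \left(\frac{815}{4}\right)^{2} = \frac{664225}{16} \approx 41514.0$)
$\left(f{\left(316,-422 \right)} + S\right) - 101864 = \left(\left(-281 + 316\right) + \frac{664225}{16}\right) - 101864 = \left(35 + \frac{664225}{16}\right) - 101864 = \frac{664785}{16} - 101864 = - \frac{965039}{16}$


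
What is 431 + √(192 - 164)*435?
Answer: 431 + 870*√7 ≈ 2732.8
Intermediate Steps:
431 + √(192 - 164)*435 = 431 + √28*435 = 431 + (2*√7)*435 = 431 + 870*√7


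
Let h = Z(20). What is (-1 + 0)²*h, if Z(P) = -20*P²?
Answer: -8000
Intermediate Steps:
h = -8000 (h = -20*20² = -20*400 = -8000)
(-1 + 0)²*h = (-1 + 0)²*(-8000) = (-1)²*(-8000) = 1*(-8000) = -8000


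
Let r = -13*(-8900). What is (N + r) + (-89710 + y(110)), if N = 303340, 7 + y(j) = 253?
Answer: 329576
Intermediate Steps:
y(j) = 246 (y(j) = -7 + 253 = 246)
r = 115700 (r = -1*(-115700) = 115700)
(N + r) + (-89710 + y(110)) = (303340 + 115700) + (-89710 + 246) = 419040 - 89464 = 329576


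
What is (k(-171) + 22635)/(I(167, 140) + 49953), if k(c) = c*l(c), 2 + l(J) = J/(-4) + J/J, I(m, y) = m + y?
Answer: 61983/201040 ≈ 0.30831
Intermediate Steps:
l(J) = -1 - J/4 (l(J) = -2 + (J/(-4) + J/J) = -2 + (J*(-¼) + 1) = -2 + (-J/4 + 1) = -2 + (1 - J/4) = -1 - J/4)
k(c) = c*(-1 - c/4)
(k(-171) + 22635)/(I(167, 140) + 49953) = (-¼*(-171)*(4 - 171) + 22635)/((167 + 140) + 49953) = (-¼*(-171)*(-167) + 22635)/(307 + 49953) = (-28557/4 + 22635)/50260 = (61983/4)*(1/50260) = 61983/201040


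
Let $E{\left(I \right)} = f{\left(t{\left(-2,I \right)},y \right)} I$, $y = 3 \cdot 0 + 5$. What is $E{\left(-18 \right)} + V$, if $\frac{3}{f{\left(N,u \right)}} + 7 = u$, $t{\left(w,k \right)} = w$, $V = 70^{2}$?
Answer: $4927$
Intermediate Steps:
$V = 4900$
$y = 5$ ($y = 0 + 5 = 5$)
$f{\left(N,u \right)} = \frac{3}{-7 + u}$
$E{\left(I \right)} = - \frac{3 I}{2}$ ($E{\left(I \right)} = \frac{3}{-7 + 5} I = \frac{3}{-2} I = 3 \left(- \frac{1}{2}\right) I = - \frac{3 I}{2}$)
$E{\left(-18 \right)} + V = \left(- \frac{3}{2}\right) \left(-18\right) + 4900 = 27 + 4900 = 4927$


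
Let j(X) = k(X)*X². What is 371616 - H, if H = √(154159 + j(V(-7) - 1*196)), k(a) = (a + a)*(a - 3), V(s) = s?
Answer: 371616 - 3*√382967787 ≈ 3.1291e+5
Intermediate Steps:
k(a) = 2*a*(-3 + a) (k(a) = (2*a)*(-3 + a) = 2*a*(-3 + a))
j(X) = 2*X³*(-3 + X) (j(X) = (2*X*(-3 + X))*X² = 2*X³*(-3 + X))
H = 3*√382967787 (H = √(154159 + 2*(-7 - 1*196)³*(-3 + (-7 - 1*196))) = √(154159 + 2*(-7 - 196)³*(-3 + (-7 - 196))) = √(154159 + 2*(-203)³*(-3 - 203)) = √(154159 + 2*(-8365427)*(-206)) = √(154159 + 3446555924) = √3446710083 = 3*√382967787 ≈ 58709.)
371616 - H = 371616 - 3*√382967787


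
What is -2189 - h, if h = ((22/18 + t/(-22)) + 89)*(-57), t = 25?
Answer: 190667/66 ≈ 2888.9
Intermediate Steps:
h = -335141/66 (h = ((22/18 + 25/(-22)) + 89)*(-57) = ((22*(1/18) + 25*(-1/22)) + 89)*(-57) = ((11/9 - 25/22) + 89)*(-57) = (17/198 + 89)*(-57) = (17639/198)*(-57) = -335141/66 ≈ -5077.9)
-2189 - h = -2189 - 1*(-335141/66) = -2189 + 335141/66 = 190667/66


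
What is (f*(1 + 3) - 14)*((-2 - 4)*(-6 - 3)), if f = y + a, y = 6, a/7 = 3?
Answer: 5076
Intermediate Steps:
a = 21 (a = 7*3 = 21)
f = 27 (f = 6 + 21 = 27)
(f*(1 + 3) - 14)*((-2 - 4)*(-6 - 3)) = (27*(1 + 3) - 14)*((-2 - 4)*(-6 - 3)) = (27*4 - 14)*(-6*(-9)) = (108 - 14)*54 = 94*54 = 5076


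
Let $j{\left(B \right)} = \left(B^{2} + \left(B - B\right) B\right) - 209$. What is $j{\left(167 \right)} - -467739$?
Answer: $495419$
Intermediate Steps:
$j{\left(B \right)} = -209 + B^{2}$ ($j{\left(B \right)} = \left(B^{2} + 0 B\right) - 209 = \left(B^{2} + 0\right) - 209 = B^{2} - 209 = -209 + B^{2}$)
$j{\left(167 \right)} - -467739 = \left(-209 + 167^{2}\right) - -467739 = \left(-209 + 27889\right) + 467739 = 27680 + 467739 = 495419$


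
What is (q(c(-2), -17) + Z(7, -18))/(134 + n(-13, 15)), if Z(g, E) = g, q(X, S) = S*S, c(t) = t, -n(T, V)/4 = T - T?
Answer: 148/67 ≈ 2.2090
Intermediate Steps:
n(T, V) = 0 (n(T, V) = -4*(T - T) = -4*0 = 0)
q(X, S) = S**2
(q(c(-2), -17) + Z(7, -18))/(134 + n(-13, 15)) = ((-17)**2 + 7)/(134 + 0) = (289 + 7)/134 = 296*(1/134) = 148/67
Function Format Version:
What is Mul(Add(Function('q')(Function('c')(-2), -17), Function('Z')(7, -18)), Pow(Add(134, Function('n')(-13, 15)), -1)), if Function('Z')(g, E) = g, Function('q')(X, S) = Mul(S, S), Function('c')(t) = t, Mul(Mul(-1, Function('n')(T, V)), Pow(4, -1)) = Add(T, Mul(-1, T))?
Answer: Rational(148, 67) ≈ 2.2090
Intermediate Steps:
Function('n')(T, V) = 0 (Function('n')(T, V) = Mul(-4, Add(T, Mul(-1, T))) = Mul(-4, 0) = 0)
Function('q')(X, S) = Pow(S, 2)
Mul(Add(Function('q')(Function('c')(-2), -17), Function('Z')(7, -18)), Pow(Add(134, Function('n')(-13, 15)), -1)) = Mul(Add(Pow(-17, 2), 7), Pow(Add(134, 0), -1)) = Mul(Add(289, 7), Pow(134, -1)) = Mul(296, Rational(1, 134)) = Rational(148, 67)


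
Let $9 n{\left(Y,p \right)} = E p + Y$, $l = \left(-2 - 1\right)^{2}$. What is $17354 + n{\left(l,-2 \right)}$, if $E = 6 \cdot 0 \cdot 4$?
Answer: $17355$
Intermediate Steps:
$l = 9$ ($l = \left(-3\right)^{2} = 9$)
$E = 0$ ($E = 0 \cdot 4 = 0$)
$n{\left(Y,p \right)} = \frac{Y}{9}$ ($n{\left(Y,p \right)} = \frac{0 p + Y}{9} = \frac{0 + Y}{9} = \frac{Y}{9}$)
$17354 + n{\left(l,-2 \right)} = 17354 + \frac{1}{9} \cdot 9 = 17354 + 1 = 17355$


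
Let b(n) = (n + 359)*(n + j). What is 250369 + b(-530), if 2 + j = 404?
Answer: 272257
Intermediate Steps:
j = 402 (j = -2 + 404 = 402)
b(n) = (359 + n)*(402 + n) (b(n) = (n + 359)*(n + 402) = (359 + n)*(402 + n))
250369 + b(-530) = 250369 + (144318 + (-530)² + 761*(-530)) = 250369 + (144318 + 280900 - 403330) = 250369 + 21888 = 272257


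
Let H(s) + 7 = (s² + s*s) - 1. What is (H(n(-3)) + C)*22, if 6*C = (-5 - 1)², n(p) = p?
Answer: 352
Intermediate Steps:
H(s) = -8 + 2*s² (H(s) = -7 + ((s² + s*s) - 1) = -7 + ((s² + s²) - 1) = -7 + (2*s² - 1) = -7 + (-1 + 2*s²) = -8 + 2*s²)
C = 6 (C = (-5 - 1)²/6 = (⅙)*(-6)² = (⅙)*36 = 6)
(H(n(-3)) + C)*22 = ((-8 + 2*(-3)²) + 6)*22 = ((-8 + 2*9) + 6)*22 = ((-8 + 18) + 6)*22 = (10 + 6)*22 = 16*22 = 352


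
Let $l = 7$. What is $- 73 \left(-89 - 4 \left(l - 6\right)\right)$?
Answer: $6789$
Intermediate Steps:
$- 73 \left(-89 - 4 \left(l - 6\right)\right) = - 73 \left(-89 - 4 \left(7 - 6\right)\right) = - 73 \left(-89 - 4\right) = \left(-73\right) \left(-93\right) = 6789$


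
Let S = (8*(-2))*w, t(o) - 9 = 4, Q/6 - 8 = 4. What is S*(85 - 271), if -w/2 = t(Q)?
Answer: -77376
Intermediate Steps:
Q = 72 (Q = 48 + 6*4 = 48 + 24 = 72)
t(o) = 13 (t(o) = 9 + 4 = 13)
w = -26 (w = -2*13 = -26)
S = 416 (S = (8*(-2))*(-26) = -16*(-26) = 416)
S*(85 - 271) = 416*(85 - 271) = 416*(-186) = -77376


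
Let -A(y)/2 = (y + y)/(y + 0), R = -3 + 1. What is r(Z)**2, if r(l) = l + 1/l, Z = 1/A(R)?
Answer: 289/16 ≈ 18.063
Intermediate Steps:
R = -2
A(y) = -4 (A(y) = -2*(y + y)/(y + 0) = -2*2*y/y = -2*2 = -4)
Z = -1/4 (Z = 1/(-4) = -1/4 ≈ -0.25000)
r(Z)**2 = (-1/4 + 1/(-1/4))**2 = (-1/4 - 4)**2 = (-17/4)**2 = 289/16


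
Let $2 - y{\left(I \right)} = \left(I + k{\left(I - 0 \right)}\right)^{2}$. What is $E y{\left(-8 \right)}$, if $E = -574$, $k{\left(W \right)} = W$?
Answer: $145796$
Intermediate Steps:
$y{\left(I \right)} = 2 - 4 I^{2}$ ($y{\left(I \right)} = 2 - \left(I + \left(I - 0\right)\right)^{2} = 2 - \left(I + \left(I + 0\right)\right)^{2} = 2 - \left(I + I\right)^{2} = 2 - \left(2 I\right)^{2} = 2 - 4 I^{2}$)
$E y{\left(-8 \right)} = - 574 \left(2 - 4 \left(-8\right)^{2}\right) = - 574 \left(2 - 256\right) = \left(-574\right) \left(-254\right) = 145796$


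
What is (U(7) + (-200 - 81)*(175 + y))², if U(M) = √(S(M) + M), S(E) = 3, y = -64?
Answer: (31191 - √10)² ≈ 9.7268e+8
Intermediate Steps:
U(M) = √(3 + M)
(U(7) + (-200 - 81)*(175 + y))² = (√(3 + 7) + (-200 - 81)*(175 - 64))² = (√10 - 281*111)² = (√10 - 31191)² = (-31191 + √10)²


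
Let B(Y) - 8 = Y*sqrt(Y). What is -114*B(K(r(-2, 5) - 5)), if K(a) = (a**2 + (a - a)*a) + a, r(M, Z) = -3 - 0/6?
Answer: -912 - 12768*sqrt(14) ≈ -48686.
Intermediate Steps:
r(M, Z) = -3 (r(M, Z) = -3 - 0/6 = -3 - 1*0 = -3 + 0 = -3)
K(a) = a + a**2 (K(a) = (a**2 + 0*a) + a = (a**2 + 0) + a = a**2 + a = a + a**2)
B(Y) = 8 + Y**(3/2) (B(Y) = 8 + Y*sqrt(Y) = 8 + Y**(3/2))
-114*B(K(r(-2, 5) - 5)) = -114*(8 + ((-3 - 5)*(1 + (-3 - 5)))**(3/2)) = -114*(8 + (-8*(1 - 8))**(3/2)) = -114*(8 + (-8*(-7))**(3/2)) = -114*(8 + 56**(3/2)) = -114*(8 + 112*sqrt(14)) = -912 - 12768*sqrt(14)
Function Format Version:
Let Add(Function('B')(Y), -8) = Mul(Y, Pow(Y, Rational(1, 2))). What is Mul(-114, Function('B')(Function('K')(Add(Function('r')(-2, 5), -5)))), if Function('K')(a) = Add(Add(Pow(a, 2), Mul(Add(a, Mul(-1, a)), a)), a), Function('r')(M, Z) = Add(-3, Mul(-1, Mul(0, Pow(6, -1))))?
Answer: Add(-912, Mul(-12768, Pow(14, Rational(1, 2)))) ≈ -48686.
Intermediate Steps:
Function('r')(M, Z) = -3 (Function('r')(M, Z) = Add(-3, Mul(-1, Mul(0, Rational(1, 6)))) = Add(-3, Mul(-1, 0)) = Add(-3, 0) = -3)
Function('K')(a) = Add(a, Pow(a, 2)) (Function('K')(a) = Add(Add(Pow(a, 2), Mul(0, a)), a) = Add(Add(Pow(a, 2), 0), a) = Add(Pow(a, 2), a) = Add(a, Pow(a, 2)))
Function('B')(Y) = Add(8, Pow(Y, Rational(3, 2))) (Function('B')(Y) = Add(8, Mul(Y, Pow(Y, Rational(1, 2)))) = Add(8, Pow(Y, Rational(3, 2))))
Mul(-114, Function('B')(Function('K')(Add(Function('r')(-2, 5), -5)))) = Mul(-114, Add(8, Pow(Mul(Add(-3, -5), Add(1, Add(-3, -5))), Rational(3, 2)))) = Mul(-114, Add(8, Pow(Mul(-8, Add(1, -8)), Rational(3, 2)))) = Mul(-114, Add(8, Pow(Mul(-8, -7), Rational(3, 2)))) = Mul(-114, Add(8, Pow(56, Rational(3, 2)))) = Mul(-114, Add(8, Mul(112, Pow(14, Rational(1, 2))))) = Add(-912, Mul(-12768, Pow(14, Rational(1, 2))))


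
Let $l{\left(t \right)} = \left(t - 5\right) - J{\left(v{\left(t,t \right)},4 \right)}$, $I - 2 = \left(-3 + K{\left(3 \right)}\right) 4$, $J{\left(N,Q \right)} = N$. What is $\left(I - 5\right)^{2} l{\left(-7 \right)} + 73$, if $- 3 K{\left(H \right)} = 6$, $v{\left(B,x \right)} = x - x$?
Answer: $-6275$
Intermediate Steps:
$v{\left(B,x \right)} = 0$
$K{\left(H \right)} = -2$ ($K{\left(H \right)} = \left(- \frac{1}{3}\right) 6 = -2$)
$I = -18$ ($I = 2 + \left(-3 - 2\right) 4 = 2 - 20 = -18$)
$l{\left(t \right)} = -5 + t$ ($l{\left(t \right)} = \left(t - 5\right) - 0 = \left(-5 + t\right) + 0 = -5 + t$)
$\left(I - 5\right)^{2} l{\left(-7 \right)} + 73 = \left(-18 - 5\right)^{2} \left(-5 - 7\right) + 73 = \left(-23\right)^{2} \left(-12\right) + 73 = 529 \left(-12\right) + 73 = -6348 + 73 = -6275$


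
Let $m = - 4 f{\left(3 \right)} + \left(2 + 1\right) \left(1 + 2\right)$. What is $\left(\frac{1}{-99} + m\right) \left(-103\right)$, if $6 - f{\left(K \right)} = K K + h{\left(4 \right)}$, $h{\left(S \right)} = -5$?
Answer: $- \frac{10094}{99} \approx -101.96$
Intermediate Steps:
$f{\left(K \right)} = 11 - K^{2}$ ($f{\left(K \right)} = 6 - \left(K K - 5\right) = 6 - \left(K^{2} - 5\right) = 6 - \left(-5 + K^{2}\right) = 11 - K^{2}$)
$m = 1$ ($m = - 4 \left(11 - 3^{2}\right) + \left(2 + 1\right) \left(1 + 2\right) = - 4 \left(11 - 9\right) + 3 \cdot 3 = - 4 \left(11 - 9\right) + 9 = \left(-4\right) 2 + 9 = -8 + 9 = 1$)
$\left(\frac{1}{-99} + m\right) \left(-103\right) = \left(\frac{1}{-99} + 1\right) \left(-103\right) = \left(- \frac{1}{99} + 1\right) \left(-103\right) = \frac{98}{99} \left(-103\right) = - \frac{10094}{99}$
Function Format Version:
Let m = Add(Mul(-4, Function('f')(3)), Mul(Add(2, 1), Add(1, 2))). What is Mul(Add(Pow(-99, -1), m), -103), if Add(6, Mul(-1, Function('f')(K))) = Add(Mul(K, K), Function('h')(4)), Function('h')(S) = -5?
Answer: Rational(-10094, 99) ≈ -101.96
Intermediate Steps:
Function('f')(K) = Add(11, Mul(-1, Pow(K, 2))) (Function('f')(K) = Add(6, Mul(-1, Add(Mul(K, K), -5))) = Add(6, Mul(-1, Add(Pow(K, 2), -5))) = Add(6, Mul(-1, Add(-5, Pow(K, 2)))) = Add(6, Add(5, Mul(-1, Pow(K, 2)))) = Add(11, Mul(-1, Pow(K, 2))))
m = 1 (m = Add(Mul(-4, Add(11, Mul(-1, Pow(3, 2)))), Mul(Add(2, 1), Add(1, 2))) = Add(Mul(-4, Add(11, Mul(-1, 9))), Mul(3, 3)) = Add(Mul(-4, Add(11, -9)), 9) = Add(Mul(-4, 2), 9) = Add(-8, 9) = 1)
Mul(Add(Pow(-99, -1), m), -103) = Mul(Add(Pow(-99, -1), 1), -103) = Mul(Add(Rational(-1, 99), 1), -103) = Mul(Rational(98, 99), -103) = Rational(-10094, 99)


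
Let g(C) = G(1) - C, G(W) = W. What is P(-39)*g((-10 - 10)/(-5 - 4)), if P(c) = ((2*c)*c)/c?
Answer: 286/3 ≈ 95.333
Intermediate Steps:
g(C) = 1 - C
P(c) = 2*c (P(c) = (2*c²)/c = 2*c)
P(-39)*g((-10 - 10)/(-5 - 4)) = (2*(-39))*(1 - (-10 - 10)/(-5 - 4)) = -78*(1 - (-20)/(-9)) = -78*(1 - (-20)*(-1)/9) = -78*(1 - 1*20/9) = -78*(1 - 20/9) = -78*(-11/9) = 286/3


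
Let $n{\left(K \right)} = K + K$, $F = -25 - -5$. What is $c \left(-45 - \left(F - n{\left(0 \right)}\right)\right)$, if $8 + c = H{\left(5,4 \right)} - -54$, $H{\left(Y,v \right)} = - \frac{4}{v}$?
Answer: $-1125$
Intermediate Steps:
$F = -20$ ($F = -25 + 5 = -20$)
$n{\left(K \right)} = 2 K$
$c = 45$ ($c = -8 - \left(-54 + \frac{4}{4}\right) = -8 + \left(\left(-4\right) \frac{1}{4} + 54\right) = -8 + \left(-1 + 54\right) = -8 + 53 = 45$)
$c \left(-45 - \left(F - n{\left(0 \right)}\right)\right) = 45 \left(-45 + \left(2 \cdot 0 - -20\right)\right) = 45 \left(-45 + \left(0 + 20\right)\right) = 45 \left(-45 + 20\right) = 45 \left(-25\right) = -1125$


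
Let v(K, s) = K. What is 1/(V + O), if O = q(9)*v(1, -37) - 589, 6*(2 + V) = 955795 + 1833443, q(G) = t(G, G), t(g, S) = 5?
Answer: 1/464287 ≈ 2.1538e-6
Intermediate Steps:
q(G) = 5
V = 464871 (V = -2 + (955795 + 1833443)/6 = -2 + (1/6)*2789238 = -2 + 464873 = 464871)
O = -584 (O = 5*1 - 589 = 5 - 589 = -584)
1/(V + O) = 1/(464871 - 584) = 1/464287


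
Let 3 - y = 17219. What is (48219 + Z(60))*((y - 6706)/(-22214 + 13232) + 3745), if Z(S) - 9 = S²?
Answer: 96922713552/499 ≈ 1.9423e+8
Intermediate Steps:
y = -17216 (y = 3 - 1*17219 = 3 - 17219 = -17216)
Z(S) = 9 + S²
(48219 + Z(60))*((y - 6706)/(-22214 + 13232) + 3745) = (48219 + (9 + 60²))*((-17216 - 6706)/(-22214 + 13232) + 3745) = (48219 + (9 + 3600))*(-23922/(-8982) + 3745) = (48219 + 3609)*(-23922*(-1/8982) + 3745) = 51828*(1329/499 + 3745) = 51828*(1870084/499) = 96922713552/499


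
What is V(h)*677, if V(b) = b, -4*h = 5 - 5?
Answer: 0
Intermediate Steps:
h = 0 (h = -(5 - 5)/4 = -¼*0 = 0)
V(h)*677 = 0*677 = 0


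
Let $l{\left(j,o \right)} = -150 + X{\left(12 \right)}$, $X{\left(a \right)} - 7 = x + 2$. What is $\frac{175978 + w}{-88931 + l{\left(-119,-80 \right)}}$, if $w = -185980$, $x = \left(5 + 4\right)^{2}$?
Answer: $\frac{10002}{88991} \approx 0.11239$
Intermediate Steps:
$x = 81$ ($x = 9^{2} = 81$)
$X{\left(a \right)} = 90$ ($X{\left(a \right)} = 7 + \left(81 + 2\right) = 7 + 83 = 90$)
$l{\left(j,o \right)} = -60$ ($l{\left(j,o \right)} = -150 + 90 = -60$)
$\frac{175978 + w}{-88931 + l{\left(-119,-80 \right)}} = \frac{175978 - 185980}{-88931 - 60} = - \frac{10002}{-88991} = \left(-10002\right) \left(- \frac{1}{88991}\right) = \frac{10002}{88991}$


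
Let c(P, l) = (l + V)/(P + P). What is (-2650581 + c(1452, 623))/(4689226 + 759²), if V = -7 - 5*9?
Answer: -7697286653/15290451528 ≈ -0.50340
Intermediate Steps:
V = -52 (V = -7 - 45 = -52)
c(P, l) = (-52 + l)/(2*P) (c(P, l) = (l - 52)/(P + P) = (-52 + l)/((2*P)) = (-52 + l)*(1/(2*P)) = (-52 + l)/(2*P))
(-2650581 + c(1452, 623))/(4689226 + 759²) = (-2650581 + (½)*(-52 + 623)/1452)/(4689226 + 759²) = (-2650581 + (½)*(1/1452)*571)/(4689226 + 576081) = (-2650581 + 571/2904)/5265307 = -7697286653/2904*1/5265307 = -7697286653/15290451528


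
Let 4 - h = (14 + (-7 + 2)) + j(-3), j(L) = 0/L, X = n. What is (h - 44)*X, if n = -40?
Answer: 1960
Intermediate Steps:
X = -40
j(L) = 0
h = -5 (h = 4 - ((14 + (-7 + 2)) + 0) = 4 - ((14 - 5) + 0) = 4 - (9 + 0) = 4 - 1*9 = 4 - 9 = -5)
(h - 44)*X = (-5 - 44)*(-40) = -49*(-40) = 1960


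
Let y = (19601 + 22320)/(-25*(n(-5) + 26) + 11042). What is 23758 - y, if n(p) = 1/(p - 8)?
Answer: 3209659745/135121 ≈ 23754.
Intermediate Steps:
n(p) = 1/(-8 + p)
y = 544973/135121 (y = (19601 + 22320)/(-25*(1/(-8 - 5) + 26) + 11042) = 41921/(-25*(1/(-13) + 26) + 11042) = 41921/(-25*(-1/13 + 26) + 11042) = 41921/(-25*337/13 + 11042) = 41921/(-8425/13 + 11042) = 41921/(135121/13) = 41921*(13/135121) = 544973/135121 ≈ 4.0332)
23758 - y = 23758 - 1*544973/135121 = 23758 - 544973/135121 = 3209659745/135121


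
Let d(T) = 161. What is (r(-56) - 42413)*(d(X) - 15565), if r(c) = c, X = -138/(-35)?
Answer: 654192476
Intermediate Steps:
X = 138/35 (X = -138*(-1/35) = 138/35 ≈ 3.9429)
(r(-56) - 42413)*(d(X) - 15565) = (-56 - 42413)*(161 - 15565) = -42469*(-15404) = 654192476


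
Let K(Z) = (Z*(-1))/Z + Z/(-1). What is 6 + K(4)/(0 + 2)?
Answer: 7/2 ≈ 3.5000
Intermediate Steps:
K(Z) = -1 - Z (K(Z) = (-Z)/Z + Z*(-1) = -1 - Z)
6 + K(4)/(0 + 2) = 6 + (-1 - 1*4)/(0 + 2) = 6 + (-1 - 4)/2 = 6 + (½)*(-5) = 6 - 5/2 = 7/2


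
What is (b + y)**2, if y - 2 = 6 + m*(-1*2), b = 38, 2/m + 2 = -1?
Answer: 20164/9 ≈ 2240.4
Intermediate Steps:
m = -2/3 (m = 2/(-2 - 1) = 2/(-3) = 2*(-1/3) = -2/3 ≈ -0.66667)
y = 28/3 (y = 2 + (6 - (-2)*2/3) = 2 + (6 - 2/3*(-2)) = 2 + (6 + 4/3) = 2 + 22/3 = 28/3 ≈ 9.3333)
(b + y)**2 = (38 + 28/3)**2 = (142/3)**2 = 20164/9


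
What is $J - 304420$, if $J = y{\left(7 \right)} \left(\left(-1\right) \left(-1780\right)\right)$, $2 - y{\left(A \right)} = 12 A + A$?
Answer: $-462840$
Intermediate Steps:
$y{\left(A \right)} = 2 - 13 A$ ($y{\left(A \right)} = 2 - \left(12 A + A\right) = 2 - 13 A$)
$J = -158420$ ($J = \left(2 - 91\right) \left(\left(-1\right) \left(-1780\right)\right) = \left(2 - 91\right) 1780 = \left(-89\right) 1780 = -158420$)
$J - 304420 = -158420 - 304420 = -462840$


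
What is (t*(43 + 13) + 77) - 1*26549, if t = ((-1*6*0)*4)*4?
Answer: -26472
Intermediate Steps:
t = 0 (t = (-6*0*4)*4 = (0*4)*4 = 0*4 = 0)
(t*(43 + 13) + 77) - 1*26549 = (0*(43 + 13) + 77) - 1*26549 = (0*56 + 77) - 26549 = (0 + 77) - 26549 = 77 - 26549 = -26472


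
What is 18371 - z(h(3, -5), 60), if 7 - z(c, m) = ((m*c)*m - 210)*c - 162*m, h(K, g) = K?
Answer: 40414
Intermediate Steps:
z(c, m) = 7 + 162*m - c*(-210 + c*m²) (z(c, m) = 7 - (((m*c)*m - 210)*c - 162*m) = 7 - (((c*m)*m - 210)*c - 162*m) = 7 - ((c*m² - 210)*c - 162*m) = 7 - ((-210 + c*m²)*c - 162*m) = 7 - (c*(-210 + c*m²) - 162*m) = 7 - (-162*m + c*(-210 + c*m²)) = 7 + (162*m - c*(-210 + c*m²)) = 7 + 162*m - c*(-210 + c*m²))
18371 - z(h(3, -5), 60) = 18371 - (7 + 162*60 + 210*3 - 1*3²*60²) = 18371 - (7 + 9720 + 630 - 1*9*3600) = 18371 - (7 + 9720 + 630 - 32400) = 18371 - 1*(-22043) = 18371 + 22043 = 40414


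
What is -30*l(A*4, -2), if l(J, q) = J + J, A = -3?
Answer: 720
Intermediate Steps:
l(J, q) = 2*J
-30*l(A*4, -2) = -60*(-3*4) = -60*(-12) = -30*(-24) = 720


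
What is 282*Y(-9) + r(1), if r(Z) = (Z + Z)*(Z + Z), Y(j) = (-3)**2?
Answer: 2542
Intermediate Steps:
Y(j) = 9
r(Z) = 4*Z**2 (r(Z) = (2*Z)*(2*Z) = 4*Z**2)
282*Y(-9) + r(1) = 282*9 + 4*1**2 = 2538 + 4*1 = 2538 + 4 = 2542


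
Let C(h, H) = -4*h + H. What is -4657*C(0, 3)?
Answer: -13971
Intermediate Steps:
C(h, H) = H - 4*h
-4657*C(0, 3) = -4657*(3 - 4*0) = -4657*(3 + 0) = -4657*3 = -13971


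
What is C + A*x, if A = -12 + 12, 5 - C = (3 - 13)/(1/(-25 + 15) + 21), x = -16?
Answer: 1145/209 ≈ 5.4785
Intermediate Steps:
C = 1145/209 (C = 5 - (3 - 13)/(1/(-25 + 15) + 21) = 5 - (-10)/(1/(-10) + 21) = 5 - (-10)/(-⅒ + 21) = 5 - (-10)/209/10 = 5 - (-10)*10/209 = 5 - 1*(-100/209) = 5 + 100/209 = 1145/209 ≈ 5.4785)
A = 0
C + A*x = 1145/209 + 0*(-16) = 1145/209 + 0 = 1145/209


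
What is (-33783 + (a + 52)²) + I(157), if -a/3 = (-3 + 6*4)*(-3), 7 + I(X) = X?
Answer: 24448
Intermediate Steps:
I(X) = -7 + X
a = 189 (a = -3*(-3 + 6*4)*(-3) = -3*(-3 + 24)*(-3) = -63*(-3) = -3*(-63) = 189)
(-33783 + (a + 52)²) + I(157) = (-33783 + (189 + 52)²) + (-7 + 157) = (-33783 + 241²) + 150 = (-33783 + 58081) + 150 = 24298 + 150 = 24448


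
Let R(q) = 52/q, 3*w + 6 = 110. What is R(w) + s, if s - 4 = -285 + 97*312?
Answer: 59969/2 ≈ 29985.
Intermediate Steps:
w = 104/3 (w = -2 + (⅓)*110 = -2 + 110/3 = 104/3 ≈ 34.667)
s = 29983 (s = 4 + (-285 + 97*312) = 4 + (-285 + 30264) = 4 + 29979 = 29983)
R(w) + s = 52/(104/3) + 29983 = 52*(3/104) + 29983 = 3/2 + 29983 = 59969/2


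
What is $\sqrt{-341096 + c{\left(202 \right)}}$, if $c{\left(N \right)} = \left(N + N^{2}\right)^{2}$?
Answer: $2 \sqrt{420287735} \approx 41002.0$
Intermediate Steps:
$\sqrt{-341096 + c{\left(202 \right)}} = \sqrt{-341096 + 202^{2} \left(1 + 202\right)^{2}} = \sqrt{-341096 + 40804 \cdot 203^{2}} = \sqrt{-341096 + 40804 \cdot 41209} = \sqrt{-341096 + 1681492036} = \sqrt{1681150940} = 2 \sqrt{420287735}$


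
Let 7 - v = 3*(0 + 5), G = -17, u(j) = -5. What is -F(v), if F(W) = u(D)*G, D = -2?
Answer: -85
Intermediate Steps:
v = -8 (v = 7 - 3*(0 + 5) = 7 - 3*5 = 7 - 1*15 = 7 - 15 = -8)
F(W) = 85 (F(W) = -5*(-17) = 85)
-F(v) = -1*85 = -85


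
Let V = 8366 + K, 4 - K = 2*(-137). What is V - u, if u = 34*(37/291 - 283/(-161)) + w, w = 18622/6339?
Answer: 849087646178/98996163 ≈ 8577.0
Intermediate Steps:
K = 278 (K = 4 - 2*(-137) = 4 - 1*(-274) = 4 + 274 = 278)
V = 8644 (V = 8366 + 278 = 8644)
w = 18622/6339 (w = 18622*(1/6339) = 18622/6339 ≈ 2.9377)
u = 6635186794/98996163 (u = 34*(37/291 - 283/(-161)) + 18622/6339 = 34*(37*(1/291) - 283*(-1/161)) + 18622/6339 = 34*(37/291 + 283/161) + 18622/6339 = 34*(88310/46851) + 18622/6339 = 3002540/46851 + 18622/6339 = 6635186794/98996163 ≈ 67.025)
V - u = 8644 - 1*6635186794/98996163 = 8644 - 6635186794/98996163 = 849087646178/98996163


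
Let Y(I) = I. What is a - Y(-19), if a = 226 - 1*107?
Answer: 138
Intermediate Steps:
a = 119 (a = 226 - 107 = 119)
a - Y(-19) = 119 - 1*(-19) = 119 + 19 = 138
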